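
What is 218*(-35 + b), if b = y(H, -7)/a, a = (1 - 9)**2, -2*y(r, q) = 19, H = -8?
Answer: -490391/64 ≈ -7662.4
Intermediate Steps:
y(r, q) = -19/2 (y(r, q) = -1/2*19 = -19/2)
a = 64 (a = (-8)**2 = 64)
b = -19/128 (b = -19/2/64 = -19/2*1/64 = -19/128 ≈ -0.14844)
218*(-35 + b) = 218*(-35 - 19/128) = 218*(-4499/128) = -490391/64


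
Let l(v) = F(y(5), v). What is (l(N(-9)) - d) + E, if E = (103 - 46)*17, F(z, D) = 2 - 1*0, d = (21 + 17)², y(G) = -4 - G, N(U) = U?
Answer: -473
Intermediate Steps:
d = 1444 (d = 38² = 1444)
F(z, D) = 2 (F(z, D) = 2 + 0 = 2)
l(v) = 2
E = 969 (E = 57*17 = 969)
(l(N(-9)) - d) + E = (2 - 1*1444) + 969 = (2 - 1444) + 969 = -1442 + 969 = -473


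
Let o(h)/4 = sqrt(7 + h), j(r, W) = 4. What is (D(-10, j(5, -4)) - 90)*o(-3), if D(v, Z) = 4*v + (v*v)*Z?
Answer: 2160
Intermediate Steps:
o(h) = 4*sqrt(7 + h)
D(v, Z) = 4*v + Z*v**2 (D(v, Z) = 4*v + v**2*Z = 4*v + Z*v**2)
(D(-10, j(5, -4)) - 90)*o(-3) = (-10*(4 + 4*(-10)) - 90)*(4*sqrt(7 - 3)) = (-10*(4 - 40) - 90)*(4*sqrt(4)) = (-10*(-36) - 90)*(4*2) = (360 - 90)*8 = 270*8 = 2160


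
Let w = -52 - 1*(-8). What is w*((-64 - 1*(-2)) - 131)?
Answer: 8492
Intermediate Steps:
w = -44 (w = -52 + 8 = -44)
w*((-64 - 1*(-2)) - 131) = -44*((-64 - 1*(-2)) - 131) = -44*((-64 + 2) - 131) = -44*(-62 - 131) = -44*(-193) = 8492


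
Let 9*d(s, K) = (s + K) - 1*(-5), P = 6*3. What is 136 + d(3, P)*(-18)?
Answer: 84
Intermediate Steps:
P = 18
d(s, K) = 5/9 + K/9 + s/9 (d(s, K) = ((s + K) - 1*(-5))/9 = ((K + s) + 5)/9 = (5 + K + s)/9 = 5/9 + K/9 + s/9)
136 + d(3, P)*(-18) = 136 + (5/9 + (⅑)*18 + (⅑)*3)*(-18) = 136 + (5/9 + 2 + ⅓)*(-18) = 136 + (26/9)*(-18) = 136 - 52 = 84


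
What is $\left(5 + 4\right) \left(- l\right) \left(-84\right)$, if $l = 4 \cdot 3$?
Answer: $9072$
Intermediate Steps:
$l = 12$
$\left(5 + 4\right) \left(- l\right) \left(-84\right) = \left(5 + 4\right) \left(\left(-1\right) 12\right) \left(-84\right) = 9 \left(-12\right) \left(-84\right) = \left(-108\right) \left(-84\right) = 9072$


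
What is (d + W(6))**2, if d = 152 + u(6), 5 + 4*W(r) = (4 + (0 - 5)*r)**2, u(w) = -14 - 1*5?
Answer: 1447209/16 ≈ 90451.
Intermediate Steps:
u(w) = -19 (u(w) = -14 - 5 = -19)
W(r) = -5/4 + (4 - 5*r)**2/4 (W(r) = -5/4 + (4 + (0 - 5)*r)**2/4 = -5/4 + (4 - 5*r)**2/4)
d = 133 (d = 152 - 19 = 133)
(d + W(6))**2 = (133 + (-5/4 + (-4 + 5*6)**2/4))**2 = (133 + (-5/4 + (-4 + 30)**2/4))**2 = (133 + (-5/4 + (1/4)*26**2))**2 = (133 + (-5/4 + (1/4)*676))**2 = (133 + (-5/4 + 169))**2 = (133 + 671/4)**2 = (1203/4)**2 = 1447209/16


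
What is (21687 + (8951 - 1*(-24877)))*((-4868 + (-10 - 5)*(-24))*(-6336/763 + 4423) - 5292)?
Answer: -120458378922000/109 ≈ -1.1051e+12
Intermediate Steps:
(21687 + (8951 - 1*(-24877)))*((-4868 + (-10 - 5)*(-24))*(-6336/763 + 4423) - 5292) = (21687 + (8951 + 24877))*((-4868 - 15*(-24))*(-6336*1/763 + 4423) - 5292) = (21687 + 33828)*((-4868 + 360)*(-6336/763 + 4423) - 5292) = 55515*(-4508*3368413/763 - 5292) = 55515*(-2169257972/109 - 5292) = 55515*(-2169834800/109) = -120458378922000/109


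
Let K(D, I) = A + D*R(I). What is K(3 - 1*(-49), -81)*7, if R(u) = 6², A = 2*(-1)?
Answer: 13090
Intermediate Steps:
A = -2
R(u) = 36
K(D, I) = -2 + 36*D (K(D, I) = -2 + D*36 = -2 + 36*D)
K(3 - 1*(-49), -81)*7 = (-2 + 36*(3 - 1*(-49)))*7 = (-2 + 36*(3 + 49))*7 = (-2 + 36*52)*7 = (-2 + 1872)*7 = 1870*7 = 13090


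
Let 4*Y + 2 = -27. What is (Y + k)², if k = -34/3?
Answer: 49729/144 ≈ 345.34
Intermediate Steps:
Y = -29/4 (Y = -½ + (¼)*(-27) = -½ - 27/4 = -29/4 ≈ -7.2500)
k = -34/3 (k = -34*⅓ = -34/3 ≈ -11.333)
(Y + k)² = (-29/4 - 34/3)² = (-223/12)² = 49729/144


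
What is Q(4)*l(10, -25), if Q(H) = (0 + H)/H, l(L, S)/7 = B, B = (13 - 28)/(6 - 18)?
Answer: 35/4 ≈ 8.7500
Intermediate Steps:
B = 5/4 (B = -15/(-12) = -15*(-1/12) = 5/4 ≈ 1.2500)
l(L, S) = 35/4 (l(L, S) = 7*(5/4) = 35/4)
Q(H) = 1 (Q(H) = H/H = 1)
Q(4)*l(10, -25) = 1*(35/4) = 35/4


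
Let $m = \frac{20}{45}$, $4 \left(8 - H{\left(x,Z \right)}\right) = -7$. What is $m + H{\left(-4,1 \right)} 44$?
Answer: $\frac{3865}{9} \approx 429.44$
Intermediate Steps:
$H{\left(x,Z \right)} = \frac{39}{4}$ ($H{\left(x,Z \right)} = 8 - - \frac{7}{4} = 8 + \frac{7}{4} = \frac{39}{4}$)
$m = \frac{4}{9}$ ($m = 20 \cdot \frac{1}{45} = \frac{4}{9} \approx 0.44444$)
$m + H{\left(-4,1 \right)} 44 = \frac{4}{9} + \frac{39}{4} \cdot 44 = \frac{4}{9} + 429 = \frac{3865}{9}$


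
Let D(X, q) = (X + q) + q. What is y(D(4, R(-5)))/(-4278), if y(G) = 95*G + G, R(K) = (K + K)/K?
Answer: -128/713 ≈ -0.17952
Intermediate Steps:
R(K) = 2 (R(K) = (2*K)/K = 2)
D(X, q) = X + 2*q
y(G) = 96*G
y(D(4, R(-5)))/(-4278) = (96*(4 + 2*2))/(-4278) = (96*(4 + 4))*(-1/4278) = (96*8)*(-1/4278) = 768*(-1/4278) = -128/713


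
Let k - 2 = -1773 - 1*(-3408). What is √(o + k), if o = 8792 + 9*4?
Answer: √10465 ≈ 102.30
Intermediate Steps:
k = 1637 (k = 2 + (-1773 - 1*(-3408)) = 2 + (-1773 + 3408) = 2 + 1635 = 1637)
o = 8828 (o = 8792 + 36 = 8828)
√(o + k) = √(8828 + 1637) = √10465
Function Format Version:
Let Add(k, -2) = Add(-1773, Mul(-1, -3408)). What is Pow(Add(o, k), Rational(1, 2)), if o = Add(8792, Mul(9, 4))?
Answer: Pow(10465, Rational(1, 2)) ≈ 102.30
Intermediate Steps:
k = 1637 (k = Add(2, Add(-1773, Mul(-1, -3408))) = Add(2, Add(-1773, 3408)) = Add(2, 1635) = 1637)
o = 8828 (o = Add(8792, 36) = 8828)
Pow(Add(o, k), Rational(1, 2)) = Pow(Add(8828, 1637), Rational(1, 2)) = Pow(10465, Rational(1, 2))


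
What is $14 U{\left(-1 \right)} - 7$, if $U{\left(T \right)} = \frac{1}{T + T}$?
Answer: $-14$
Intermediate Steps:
$U{\left(T \right)} = \frac{1}{2 T}$
$14 U{\left(-1 \right)} - 7 = 14 \frac{1}{2 \left(-1\right)} - 7 = 14 \cdot \frac{1}{2} \left(-1\right) - 7 = 14 \left(- \frac{1}{2}\right) - 7 = -7 - 7 = -14$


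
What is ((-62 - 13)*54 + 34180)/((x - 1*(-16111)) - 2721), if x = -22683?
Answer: -30130/9293 ≈ -3.2422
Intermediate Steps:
((-62 - 13)*54 + 34180)/((x - 1*(-16111)) - 2721) = ((-62 - 13)*54 + 34180)/((-22683 - 1*(-16111)) - 2721) = (-75*54 + 34180)/((-22683 + 16111) - 2721) = (-4050 + 34180)/(-6572 - 2721) = 30130/(-9293) = 30130*(-1/9293) = -30130/9293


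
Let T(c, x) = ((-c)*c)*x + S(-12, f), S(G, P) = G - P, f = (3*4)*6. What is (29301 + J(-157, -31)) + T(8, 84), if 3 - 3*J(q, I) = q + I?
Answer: 71714/3 ≈ 23905.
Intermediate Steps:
f = 72 (f = 12*6 = 72)
T(c, x) = -84 - x*c² (T(c, x) = ((-c)*c)*x + (-12 - 1*72) = (-c²)*x + (-12 - 72) = -x*c² - 84 = -84 - x*c²)
J(q, I) = 1 - I/3 - q/3 (J(q, I) = 1 - (q + I)/3 = 1 - (I + q)/3 = 1 + (-I/3 - q/3) = 1 - I/3 - q/3)
(29301 + J(-157, -31)) + T(8, 84) = (29301 + (1 - ⅓*(-31) - ⅓*(-157))) + (-84 - 1*84*8²) = (29301 + (1 + 31/3 + 157/3)) + (-84 - 1*84*64) = (29301 + 191/3) + (-84 - 5376) = 88094/3 - 5460 = 71714/3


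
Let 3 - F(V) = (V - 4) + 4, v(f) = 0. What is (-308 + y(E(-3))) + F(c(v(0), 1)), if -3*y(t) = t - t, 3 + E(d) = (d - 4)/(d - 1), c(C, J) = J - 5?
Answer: -301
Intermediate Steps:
c(C, J) = -5 + J
E(d) = -3 + (-4 + d)/(-1 + d) (E(d) = -3 + (d - 4)/(d - 1) = -3 + (-4 + d)/(-1 + d))
F(V) = 3 - V (F(V) = 3 - ((V - 4) + 4) = 3 - ((-4 + V) + 4) = 3 - V)
y(t) = 0 (y(t) = -(t - t)/3 = -⅓*0 = 0)
(-308 + y(E(-3))) + F(c(v(0), 1)) = (-308 + 0) + (3 - (-5 + 1)) = -308 + (3 - 1*(-4)) = -308 + (3 + 4) = -308 + 7 = -301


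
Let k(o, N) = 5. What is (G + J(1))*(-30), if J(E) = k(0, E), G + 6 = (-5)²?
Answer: -720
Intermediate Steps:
G = 19 (G = -6 + (-5)² = -6 + 25 = 19)
J(E) = 5
(G + J(1))*(-30) = (19 + 5)*(-30) = 24*(-30) = -720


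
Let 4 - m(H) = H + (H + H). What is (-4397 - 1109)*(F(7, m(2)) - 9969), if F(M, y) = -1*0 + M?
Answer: 54850772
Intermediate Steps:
m(H) = 4 - 3*H (m(H) = 4 - (H + (H + H)) = 4 - (H + 2*H) = 4 - 3*H)
F(M, y) = M (F(M, y) = 0 + M = M)
(-4397 - 1109)*(F(7, m(2)) - 9969) = (-4397 - 1109)*(7 - 9969) = -5506*(-9962) = 54850772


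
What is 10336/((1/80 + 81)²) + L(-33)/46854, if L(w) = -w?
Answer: 1033598984171/656008492098 ≈ 1.5756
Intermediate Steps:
10336/((1/80 + 81)²) + L(-33)/46854 = 10336/((1/80 + 81)²) - 1*(-33)/46854 = 10336/((1/80 + 81)²) + 33*(1/46854) = 10336/((6481/80)²) + 11/15618 = 10336/(42003361/6400) + 11/15618 = 10336*(6400/42003361) + 11/15618 = 66150400/42003361 + 11/15618 = 1033598984171/656008492098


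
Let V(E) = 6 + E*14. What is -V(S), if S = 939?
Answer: -13152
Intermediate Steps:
V(E) = 6 + 14*E
-V(S) = -(6 + 14*939) = -(6 + 13146) = -1*13152 = -13152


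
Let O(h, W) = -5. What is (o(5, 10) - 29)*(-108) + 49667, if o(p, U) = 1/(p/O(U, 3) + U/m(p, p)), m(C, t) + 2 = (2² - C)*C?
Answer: 898339/17 ≈ 52844.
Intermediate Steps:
m(C, t) = -2 + C*(4 - C) (m(C, t) = -2 + (2² - C)*C = -2 + (4 - C)*C = -2 + C*(4 - C))
o(p, U) = 1/(-p/5 + U/(-2 - p² + 4*p)) (o(p, U) = 1/(p/(-5) + U/(-2 - p² + 4*p)) = 1/(p*(-⅕) + U/(-2 - p² + 4*p)) = 1/(-p/5 + U/(-2 - p² + 4*p)))
(o(5, 10) - 29)*(-108) + 49667 = (5*(2 + 5² - 4*5)/(-5*10 - 1*5*(2 + 5² - 4*5)) - 29)*(-108) + 49667 = (5*(2 + 25 - 20)/(-50 - 1*5*(2 + 25 - 20)) - 29)*(-108) + 49667 = (5*7/(-50 - 1*5*7) - 29)*(-108) + 49667 = (5*7/(-50 - 35) - 29)*(-108) + 49667 = (5*7/(-85) - 29)*(-108) + 49667 = (5*(-1/85)*7 - 29)*(-108) + 49667 = (-7/17 - 29)*(-108) + 49667 = -500/17*(-108) + 49667 = 54000/17 + 49667 = 898339/17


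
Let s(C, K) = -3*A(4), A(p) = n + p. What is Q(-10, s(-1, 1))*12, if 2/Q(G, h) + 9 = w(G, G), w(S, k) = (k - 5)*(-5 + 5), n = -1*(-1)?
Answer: -8/3 ≈ -2.6667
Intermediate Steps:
n = 1
A(p) = 1 + p
w(S, k) = 0 (w(S, k) = (-5 + k)*0 = 0)
s(C, K) = -15 (s(C, K) = -3*(1 + 4) = -3*5 = -15)
Q(G, h) = -2/9 (Q(G, h) = 2/(-9 + 0) = 2/(-9) = 2*(-⅑) = -2/9)
Q(-10, s(-1, 1))*12 = -2/9*12 = -8/3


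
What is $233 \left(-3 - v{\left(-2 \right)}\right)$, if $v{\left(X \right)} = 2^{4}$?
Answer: $-4427$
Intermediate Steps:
$v{\left(X \right)} = 16$
$233 \left(-3 - v{\left(-2 \right)}\right) = 233 \left(-3 - 16\right) = 233 \left(-19\right) = -4427$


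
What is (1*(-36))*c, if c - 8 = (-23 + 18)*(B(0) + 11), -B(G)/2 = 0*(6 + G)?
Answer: 1692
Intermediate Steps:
B(G) = 0 (B(G) = -0*(6 + G) = -2*0 = 0)
c = -47 (c = 8 + (-23 + 18)*(0 + 11) = 8 - 5*11 = 8 - 55 = -47)
(1*(-36))*c = (1*(-36))*(-47) = -36*(-47) = 1692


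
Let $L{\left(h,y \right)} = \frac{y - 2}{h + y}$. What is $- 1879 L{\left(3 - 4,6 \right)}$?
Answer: $- \frac{7516}{5} \approx -1503.2$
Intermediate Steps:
$L{\left(h,y \right)} = \frac{-2 + y}{h + y}$
$- 1879 L{\left(3 - 4,6 \right)} = - 1879 \frac{-2 + 6}{\left(3 - 4\right) + 6} = - 1879 \frac{1}{-1 + 6} \cdot 4 = - 1879 \cdot \frac{1}{5} \cdot 4 = \left(-1879\right) \frac{4}{5} = - \frac{7516}{5}$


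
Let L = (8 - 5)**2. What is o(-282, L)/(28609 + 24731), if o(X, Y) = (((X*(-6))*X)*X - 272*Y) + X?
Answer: 22425313/8890 ≈ 2522.5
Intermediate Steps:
L = 9 (L = 3**2 = 9)
o(X, Y) = X - 272*Y - 6*X**3 (o(X, Y) = (((-6*X)*X)*X - 272*Y) + X = ((-6*X**2)*X - 272*Y) + X = (-6*X**3 - 272*Y) + X = (-272*Y - 6*X**3) + X = X - 272*Y - 6*X**3)
o(-282, L)/(28609 + 24731) = (-282 - 272*9 - 6*(-282)**3)/(28609 + 24731) = (-282 - 2448 - 6*(-22425768))/53340 = (-282 - 2448 + 134554608)*(1/53340) = 134551878*(1/53340) = 22425313/8890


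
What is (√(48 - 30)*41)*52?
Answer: 6396*√2 ≈ 9045.3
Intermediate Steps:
(√(48 - 30)*41)*52 = (√18*41)*52 = ((3*√2)*41)*52 = (123*√2)*52 = 6396*√2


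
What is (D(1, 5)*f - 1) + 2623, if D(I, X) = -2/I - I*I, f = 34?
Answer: 2520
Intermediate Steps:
D(I, X) = -I² - 2/I (D(I, X) = -2/I - I² = -I² - 2/I)
(D(1, 5)*f - 1) + 2623 = (((-2 - 1*1³)/1)*34 - 1) + 2623 = ((1*(-2 - 1*1))*34 - 1) + 2623 = ((1*(-2 - 1))*34 - 1) + 2623 = ((1*(-3))*34 - 1) + 2623 = (-3*34 - 1) + 2623 = (-102 - 1) + 2623 = -103 + 2623 = 2520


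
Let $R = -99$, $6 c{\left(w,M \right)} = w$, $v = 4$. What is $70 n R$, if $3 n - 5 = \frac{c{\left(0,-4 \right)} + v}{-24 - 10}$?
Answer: $- \frac{191730}{17} \approx -11278.0$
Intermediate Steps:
$c{\left(w,M \right)} = \frac{w}{6}$
$n = \frac{83}{51}$ ($n = \frac{5}{3} + \frac{\left(\frac{1}{6} \cdot 0 + 4\right) \frac{1}{-24 - 10}}{3} = \frac{5}{3} + \frac{\left(0 + 4\right) \frac{1}{-34}}{3} = \frac{5}{3} + \frac{4 \left(- \frac{1}{34}\right)}{3} = \frac{5}{3} + \frac{1}{3} \left(- \frac{2}{17}\right) = \frac{5}{3} - \frac{2}{51} = \frac{83}{51} \approx 1.6275$)
$70 n R = 70 \cdot \frac{83}{51} \left(-99\right) = \frac{5810}{51} \left(-99\right) = - \frac{191730}{17}$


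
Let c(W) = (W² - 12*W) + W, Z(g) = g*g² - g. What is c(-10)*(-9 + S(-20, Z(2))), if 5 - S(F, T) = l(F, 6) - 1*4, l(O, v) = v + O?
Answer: 2940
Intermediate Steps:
Z(g) = g³ - g
l(O, v) = O + v
S(F, T) = 3 - F (S(F, T) = 5 - ((F + 6) - 1*4) = 5 - ((6 + F) - 4) = 5 - (2 + F) = 5 + (-2 - F) = 3 - F)
c(W) = W² - 11*W
c(-10)*(-9 + S(-20, Z(2))) = (-10*(-11 - 10))*(-9 + (3 - 1*(-20))) = (-10*(-21))*(-9 + (3 + 20)) = 210*(-9 + 23) = 210*14 = 2940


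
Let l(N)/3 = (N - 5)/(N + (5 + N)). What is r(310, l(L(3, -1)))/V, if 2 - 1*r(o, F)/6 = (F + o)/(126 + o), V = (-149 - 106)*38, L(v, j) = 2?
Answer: -563/704140 ≈ -0.00079956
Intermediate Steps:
l(N) = 3*(-5 + N)/(5 + 2*N) (l(N) = 3*((N - 5)/(N + (5 + N))) = 3*((-5 + N)/(5 + 2*N)) = 3*(-5 + N)/(5 + 2*N))
V = -9690 (V = -255*38 = -9690)
r(o, F) = 12 - 6*(F + o)/(126 + o)
r(310, l(L(3, -1)))/V = (6*(252 + 310 - 3*(-5 + 2)/(5 + 2*2))/(126 + 310))/(-9690) = (6*(252 + 310 - 3*(-3)/(5 + 4))/436)*(-1/9690) = (6*(1/436)*(252 + 310 - 3*(-3)/9))*(-1/9690) = (6*(1/436)*(252 + 310 - 1*(-1)))*(-1/9690) = (6*(1/436)*(252 + 310 + 1))*(-1/9690) = (6*(1/436)*563)*(-1/9690) = (1689/218)*(-1/9690) = -563/704140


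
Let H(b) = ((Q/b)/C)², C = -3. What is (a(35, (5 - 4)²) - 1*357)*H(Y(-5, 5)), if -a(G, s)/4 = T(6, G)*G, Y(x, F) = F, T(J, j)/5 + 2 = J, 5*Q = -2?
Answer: -12628/5625 ≈ -2.2450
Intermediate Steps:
Q = -⅖ (Q = (⅕)*(-2) = -⅖ ≈ -0.40000)
T(J, j) = -10 + 5*J
a(G, s) = -80*G (a(G, s) = -4*(-10 + 5*6)*G = -4*(-10 + 30)*G = -80*G)
H(b) = 4/(225*b²) (H(b) = (-2/(5*b)/(-3))² = (-2/(5*b)*(-⅓))² = (2/(15*b))² = 4/(225*b²))
(a(35, (5 - 4)²) - 1*357)*H(Y(-5, 5)) = (-80*35 - 1*357)*((4/225)/5²) = (-2800 - 357)*((4/225)*(1/25)) = -3157*4/5625 = -12628/5625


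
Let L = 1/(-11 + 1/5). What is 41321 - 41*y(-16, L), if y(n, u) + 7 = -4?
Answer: 41772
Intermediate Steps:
L = -5/54 (L = 1/(-11 + 1/5) = 1/(-54/5) = -5/54 ≈ -0.092593)
y(n, u) = -11 (y(n, u) = -7 - 4 = -11)
41321 - 41*y(-16, L) = 41321 - 41*(-11) = 41321 - 1*(-451) = 41321 + 451 = 41772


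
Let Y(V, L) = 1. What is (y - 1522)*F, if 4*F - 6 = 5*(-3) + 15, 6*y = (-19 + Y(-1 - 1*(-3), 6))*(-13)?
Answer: -4449/2 ≈ -2224.5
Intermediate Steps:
y = 39 (y = ((-19 + 1)*(-13))/6 = (-18*(-13))/6 = (1/6)*234 = 39)
F = 3/2 (F = 3/2 + (5*(-3) + 15)/4 = 3/2 + (-15 + 15)/4 = 3/2 + (1/4)*0 = 3/2 + 0 = 3/2 ≈ 1.5000)
(y - 1522)*F = (39 - 1522)*(3/2) = -1483*3/2 = -4449/2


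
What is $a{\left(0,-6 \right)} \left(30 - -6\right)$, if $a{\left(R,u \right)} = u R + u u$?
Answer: $1296$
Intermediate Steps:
$a{\left(R,u \right)} = u^{2} + R u$ ($a{\left(R,u \right)} = R u + u^{2} = u^{2} + R u$)
$a{\left(0,-6 \right)} \left(30 - -6\right) = - 6 \left(0 - 6\right) \left(30 - -6\right) = \left(-6\right) \left(-6\right) \left(30 + \left(-8 + 14\right)\right) = 36 \left(30 + 6\right) = 36 \cdot 36 = 1296$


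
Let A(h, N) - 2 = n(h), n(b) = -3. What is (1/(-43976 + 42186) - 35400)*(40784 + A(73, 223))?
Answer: -2584255618783/1790 ≈ -1.4437e+9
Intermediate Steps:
A(h, N) = -1 (A(h, N) = 2 - 3 = -1)
(1/(-43976 + 42186) - 35400)*(40784 + A(73, 223)) = (1/(-43976 + 42186) - 35400)*(40784 - 1) = (1/(-1790) - 35400)*40783 = (-1/1790 - 35400)*40783 = -63366001/1790*40783 = -2584255618783/1790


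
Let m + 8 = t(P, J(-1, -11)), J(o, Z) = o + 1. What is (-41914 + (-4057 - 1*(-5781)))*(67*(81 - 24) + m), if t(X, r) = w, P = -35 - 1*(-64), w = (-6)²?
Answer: -154610930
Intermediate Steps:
w = 36
P = 29 (P = -35 + 64 = 29)
J(o, Z) = 1 + o
t(X, r) = 36
m = 28 (m = -8 + 36 = 28)
(-41914 + (-4057 - 1*(-5781)))*(67*(81 - 24) + m) = (-41914 + (-4057 - 1*(-5781)))*(67*(81 - 24) + 28) = (-41914 + (-4057 + 5781))*(67*57 + 28) = (-41914 + 1724)*(3819 + 28) = -40190*3847 = -154610930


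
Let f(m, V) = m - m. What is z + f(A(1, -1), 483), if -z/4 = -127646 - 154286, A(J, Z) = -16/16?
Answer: 1127728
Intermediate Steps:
A(J, Z) = -1 (A(J, Z) = -16*1/16 = -1)
f(m, V) = 0
z = 1127728 (z = -4*(-127646 - 154286) = -4*(-281932) = 1127728)
z + f(A(1, -1), 483) = 1127728 + 0 = 1127728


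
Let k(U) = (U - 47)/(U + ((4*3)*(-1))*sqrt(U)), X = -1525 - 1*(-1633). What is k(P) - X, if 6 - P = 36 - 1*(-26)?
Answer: (-2592*sqrt(14) + 5945*I)/(8*(-7*I + 3*sqrt(14))) ≈ -107.48 - 0.82584*I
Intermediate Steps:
X = 108 (X = -1525 + 1633 = 108)
P = -56 (P = 6 - (36 - 1*(-26)) = 6 - (36 + 26) = 6 - 1*62 = 6 - 62 = -56)
k(U) = (-47 + U)/(U - 12*sqrt(U)) (k(U) = (-47 + U)/(U + (12*(-1))*sqrt(U)) = (-47 + U)/(U - 12*sqrt(U)))
k(P) - X = (47 - 1*(-56))/(-1*(-56) + 12*sqrt(-56)) - 1*108 = (47 + 56)/(56 + 12*(2*I*sqrt(14))) - 108 = 103/(56 + 24*I*sqrt(14)) - 108 = -108 + 103/(56 + 24*I*sqrt(14))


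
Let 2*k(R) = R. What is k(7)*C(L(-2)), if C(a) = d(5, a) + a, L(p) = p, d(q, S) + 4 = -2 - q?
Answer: -91/2 ≈ -45.500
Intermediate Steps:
d(q, S) = -6 - q (d(q, S) = -4 + (-2 - q) = -6 - q)
k(R) = R/2
C(a) = -11 + a (C(a) = (-6 - 1*5) + a = (-6 - 5) + a = -11 + a)
k(7)*C(L(-2)) = ((½)*7)*(-11 - 2) = (7/2)*(-13) = -91/2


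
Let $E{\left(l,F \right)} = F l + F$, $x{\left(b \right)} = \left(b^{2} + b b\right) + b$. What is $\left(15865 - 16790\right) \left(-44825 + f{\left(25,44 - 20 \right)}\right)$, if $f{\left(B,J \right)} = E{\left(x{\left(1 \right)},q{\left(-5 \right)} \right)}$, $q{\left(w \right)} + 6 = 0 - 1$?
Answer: $41489025$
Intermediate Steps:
$q{\left(w \right)} = -7$ ($q{\left(w \right)} = -6 + \left(0 - 1\right) = -6 - 1 = -7$)
$x{\left(b \right)} = b + 2 b^{2}$ ($x{\left(b \right)} = \left(b^{2} + b^{2}\right) + b = 2 b^{2} + b = b + 2 b^{2}$)
$E{\left(l,F \right)} = F + F l$
$f{\left(B,J \right)} = -28$ ($f{\left(B,J \right)} = - 7 \left(1 + 1 \left(1 + 2 \cdot 1\right)\right) = - 7 \left(1 + 1 \left(1 + 2\right)\right) = - 7 \left(1 + 1 \cdot 3\right) = - 7 \left(1 + 3\right) = \left(-7\right) 4 = -28$)
$\left(15865 - 16790\right) \left(-44825 + f{\left(25,44 - 20 \right)}\right) = \left(15865 - 16790\right) \left(-44825 - 28\right) = \left(-925\right) \left(-44853\right) = 41489025$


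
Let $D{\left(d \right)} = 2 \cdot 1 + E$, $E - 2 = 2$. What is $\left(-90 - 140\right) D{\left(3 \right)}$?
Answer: $-1380$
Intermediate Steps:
$E = 4$ ($E = 2 + 2 = 4$)
$D{\left(d \right)} = 6$ ($D{\left(d \right)} = 2 \cdot 1 + 4 = 2 + 4 = 6$)
$\left(-90 - 140\right) D{\left(3 \right)} = \left(-90 - 140\right) 6 = \left(-230\right) 6 = -1380$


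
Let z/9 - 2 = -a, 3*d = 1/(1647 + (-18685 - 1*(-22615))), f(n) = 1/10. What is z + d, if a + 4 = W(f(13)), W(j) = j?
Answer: 8884171/167310 ≈ 53.100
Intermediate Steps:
f(n) = ⅒
a = -39/10 (a = -4 + ⅒ = -39/10 ≈ -3.9000)
d = 1/16731 (d = 1/(3*(1647 + (-18685 - 1*(-22615)))) = 1/(3*(1647 + (-18685 + 22615))) = 1/(3*(1647 + 3930)) = (⅓)/5577 = (⅓)*(1/5577) = 1/16731 ≈ 5.9769e-5)
z = 531/10 (z = 18 + 9*(-1*(-39/10)) = 18 + 9*(39/10) = 18 + 351/10 = 531/10 ≈ 53.100)
z + d = 531/10 + 1/16731 = 8884171/167310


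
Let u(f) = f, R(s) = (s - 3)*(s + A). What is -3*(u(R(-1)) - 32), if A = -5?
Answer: 24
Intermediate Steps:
R(s) = (-5 + s)*(-3 + s) (R(s) = (s - 3)*(s - 5) = (-3 + s)*(-5 + s) = (-5 + s)*(-3 + s))
-3*(u(R(-1)) - 32) = -3*((15 + (-1)² - 8*(-1)) - 32) = -3*((15 + 1 + 8) - 32) = -3*(24 - 32) = -3*(-8) = 24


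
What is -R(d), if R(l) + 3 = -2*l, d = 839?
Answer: 1681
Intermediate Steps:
R(l) = -3 - 2*l
-R(d) = -(-3 - 2*839) = -(-3 - 1678) = -1*(-1681) = 1681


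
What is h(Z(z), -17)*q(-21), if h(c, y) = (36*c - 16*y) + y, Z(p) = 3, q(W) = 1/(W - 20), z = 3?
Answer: -363/41 ≈ -8.8537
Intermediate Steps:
q(W) = 1/(-20 + W)
h(c, y) = -15*y + 36*c (h(c, y) = (-16*y + 36*c) + y = -15*y + 36*c)
h(Z(z), -17)*q(-21) = (-15*(-17) + 36*3)/(-20 - 21) = (255 + 108)/(-41) = 363*(-1/41) = -363/41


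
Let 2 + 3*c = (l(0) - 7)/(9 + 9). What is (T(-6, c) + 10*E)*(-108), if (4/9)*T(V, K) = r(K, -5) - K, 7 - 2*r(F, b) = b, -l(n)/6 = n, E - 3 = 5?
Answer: -20583/2 ≈ -10292.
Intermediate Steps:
E = 8 (E = 3 + 5 = 8)
l(n) = -6*n
r(F, b) = 7/2 - b/2
c = -43/54 (c = -⅔ + ((-6*0 - 7)/(9 + 9))/3 = -⅔ + ((0 - 7)/18)/3 = -⅔ + (-7*1/18)/3 = -⅔ + (⅓)*(-7/18) = -⅔ - 7/54 = -43/54 ≈ -0.79630)
T(V, K) = 27/2 - 9*K/4 (T(V, K) = 9*((7/2 - ½*(-5)) - K)/4 = 9*((7/2 + 5/2) - K)/4 = 9*(6 - K)/4 = 27/2 - 9*K/4)
(T(-6, c) + 10*E)*(-108) = ((27/2 - 9/4*(-43/54)) + 10*8)*(-108) = ((27/2 + 43/24) + 80)*(-108) = (367/24 + 80)*(-108) = (2287/24)*(-108) = -20583/2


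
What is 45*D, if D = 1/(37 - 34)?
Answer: 15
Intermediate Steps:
D = ⅓ (D = 1/3 = ⅓ ≈ 0.33333)
45*D = 45*(⅓) = 15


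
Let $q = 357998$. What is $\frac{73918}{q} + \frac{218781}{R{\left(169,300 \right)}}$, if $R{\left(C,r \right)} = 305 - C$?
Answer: $\frac{39166606643}{24343864} \approx 1608.9$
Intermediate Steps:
$\frac{73918}{q} + \frac{218781}{R{\left(169,300 \right)}} = \frac{73918}{357998} + \frac{218781}{305 - 169} = 73918 \cdot \frac{1}{357998} + \frac{218781}{305 - 169} = \frac{36959}{178999} + \frac{218781}{136} = \frac{39166606643}{24343864}$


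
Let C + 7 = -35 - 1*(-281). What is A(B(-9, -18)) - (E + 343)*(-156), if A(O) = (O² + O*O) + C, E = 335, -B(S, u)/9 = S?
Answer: 119129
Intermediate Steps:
B(S, u) = -9*S
C = 239 (C = -7 + (-35 - 1*(-281)) = -7 + (-35 + 281) = -7 + 246 = 239)
A(O) = 239 + 2*O² (A(O) = (O² + O*O) + 239 = (O² + O²) + 239 = 2*O² + 239 = 239 + 2*O²)
A(B(-9, -18)) - (E + 343)*(-156) = (239 + 2*(-9*(-9))²) - (335 + 343)*(-156) = (239 + 2*81²) - 678*(-156) = (239 + 2*6561) - 1*(-105768) = (239 + 13122) + 105768 = 13361 + 105768 = 119129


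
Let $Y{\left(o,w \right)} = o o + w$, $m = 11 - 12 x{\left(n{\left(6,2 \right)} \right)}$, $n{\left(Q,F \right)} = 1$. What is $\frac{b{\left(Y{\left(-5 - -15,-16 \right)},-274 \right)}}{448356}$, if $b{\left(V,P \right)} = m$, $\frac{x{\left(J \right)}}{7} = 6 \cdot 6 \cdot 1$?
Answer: $- \frac{3013}{448356} \approx -0.0067201$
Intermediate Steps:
$x{\left(J \right)} = 252$ ($x{\left(J \right)} = 7 \cdot 6 \cdot 6 \cdot 1 = 7 \cdot 36 \cdot 1 = 7 \cdot 36 = 252$)
$m = -3013$ ($m = 11 - 3024 = -3013$)
$Y{\left(o,w \right)} = w + o^{2}$ ($Y{\left(o,w \right)} = o^{2} + w = w + o^{2}$)
$b{\left(V,P \right)} = -3013$
$\frac{b{\left(Y{\left(-5 - -15,-16 \right)},-274 \right)}}{448356} = - \frac{3013}{448356}$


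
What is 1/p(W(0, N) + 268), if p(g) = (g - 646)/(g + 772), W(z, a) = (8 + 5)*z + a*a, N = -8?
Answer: -552/157 ≈ -3.5159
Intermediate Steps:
W(z, a) = a² + 13*z (W(z, a) = 13*z + a² = a² + 13*z)
p(g) = (-646 + g)/(772 + g)
1/p(W(0, N) + 268) = 1/((-646 + (((-8)² + 13*0) + 268))/(772 + (((-8)² + 13*0) + 268))) = 1/((-646 + ((64 + 0) + 268))/(772 + ((64 + 0) + 268))) = 1/((-646 + (64 + 268))/(772 + (64 + 268))) = 1/((-646 + 332)/(772 + 332)) = 1/(-314/1104) = 1/((1/1104)*(-314)) = 1/(-157/552) = -552/157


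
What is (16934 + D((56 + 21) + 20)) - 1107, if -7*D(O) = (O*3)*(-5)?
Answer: 112244/7 ≈ 16035.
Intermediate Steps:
D(O) = 15*O/7 (D(O) = -O*3*(-5)/7 = -3*O*(-5)/7 = -(-15)*O/7 = 15*O/7)
(16934 + D((56 + 21) + 20)) - 1107 = (16934 + 15*((56 + 21) + 20)/7) - 1107 = (16934 + 15*(77 + 20)/7) - 1107 = (16934 + (15/7)*97) - 1107 = (16934 + 1455/7) - 1107 = 119993/7 - 1107 = 112244/7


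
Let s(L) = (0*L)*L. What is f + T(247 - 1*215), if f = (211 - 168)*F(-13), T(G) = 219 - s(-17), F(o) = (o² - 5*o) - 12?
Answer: 9765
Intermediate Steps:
s(L) = 0 (s(L) = 0*L = 0)
F(o) = -12 + o² - 5*o
T(G) = 219 (T(G) = 219 - 1*0 = 219 + 0 = 219)
f = 9546 (f = (211 - 168)*(-12 + (-13)² - 5*(-13)) = 43*(-12 + 169 + 65) = 43*222 = 9546)
f + T(247 - 1*215) = 9546 + 219 = 9765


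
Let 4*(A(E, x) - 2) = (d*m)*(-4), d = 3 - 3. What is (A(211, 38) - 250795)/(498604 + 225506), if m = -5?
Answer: -250793/724110 ≈ -0.34635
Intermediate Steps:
d = 0
A(E, x) = 2 (A(E, x) = 2 + ((0*(-5))*(-4))/4 = 2 + (0*(-4))/4 = 2 + (¼)*0 = 2 + 0 = 2)
(A(211, 38) - 250795)/(498604 + 225506) = (2 - 250795)/(498604 + 225506) = -250793/724110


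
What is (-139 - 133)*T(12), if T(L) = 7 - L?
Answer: 1360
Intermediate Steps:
(-139 - 133)*T(12) = (-139 - 133)*(7 - 1*12) = -272*(7 - 12) = -272*(-5) = 1360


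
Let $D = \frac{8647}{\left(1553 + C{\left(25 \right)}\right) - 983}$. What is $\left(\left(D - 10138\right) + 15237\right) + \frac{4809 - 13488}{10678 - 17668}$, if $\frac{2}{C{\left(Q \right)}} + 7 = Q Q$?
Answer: $\frac{2099289415343}{410385230} \approx 5115.4$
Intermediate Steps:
$C{\left(Q \right)} = \frac{2}{-7 + Q^{2}}$ ($C{\left(Q \right)} = \frac{2}{-7 + Q Q} = \frac{2}{-7 + Q^{2}}$)
$D = \frac{2671923}{176131}$ ($D = \frac{8647}{\left(1553 + \frac{2}{-7 + 25^{2}}\right) - 983} = \frac{8647}{\left(1553 + \frac{2}{-7 + 625}\right) - 983} = \frac{8647}{\left(1553 + \frac{2}{618}\right) - 983} = \frac{8647}{\left(1553 + 2 \cdot \frac{1}{618}\right) - 983} = \frac{8647}{\left(1553 + \frac{1}{309}\right) - 983} = \frac{8647}{\frac{479878}{309} - 983} = \frac{8647}{\frac{176131}{309}} = 8647 \cdot \frac{309}{176131} = \frac{2671923}{176131} \approx 15.17$)
$\left(\left(D - 10138\right) + 15237\right) + \frac{4809 - 13488}{10678 - 17668} = \left(\left(\frac{2671923}{176131} - 10138\right) + 15237\right) + \frac{4809 - 13488}{10678 - 17668} = \left(- \frac{1782944155}{176131} + 15237\right) - \frac{8679}{-6990} = \frac{900763892}{176131} - - \frac{2893}{2330} = \frac{900763892}{176131} + \frac{2893}{2330} = \frac{2099289415343}{410385230}$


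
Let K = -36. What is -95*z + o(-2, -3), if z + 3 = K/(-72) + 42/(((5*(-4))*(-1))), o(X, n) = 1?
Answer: 39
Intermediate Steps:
z = -⅖ (z = -3 + (-36/(-72) + 42/(((5*(-4))*(-1)))) = -3 + (-36*(-1/72) + 42/((-20*(-1)))) = -3 + (½ + 42/20) = -3 + (½ + 42*(1/20)) = -3 + (½ + 21/10) = -3 + 13/5 = -⅖ ≈ -0.40000)
-95*z + o(-2, -3) = -95*(-⅖) + 1 = 38 + 1 = 39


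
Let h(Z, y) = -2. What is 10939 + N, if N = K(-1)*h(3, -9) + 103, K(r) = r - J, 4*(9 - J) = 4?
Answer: 11060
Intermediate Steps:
J = 8 (J = 9 - ¼*4 = 9 - 1 = 8)
K(r) = -8 + r (K(r) = r - 1*8 = r - 8 = -8 + r)
N = 121 (N = (-8 - 1)*(-2) + 103 = -9*(-2) + 103 = 18 + 103 = 121)
10939 + N = 10939 + 121 = 11060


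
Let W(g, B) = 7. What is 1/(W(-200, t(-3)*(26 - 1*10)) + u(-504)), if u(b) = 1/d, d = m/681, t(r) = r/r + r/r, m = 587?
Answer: 587/4790 ≈ 0.12255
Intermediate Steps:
t(r) = 2 (t(r) = 1 + 1 = 2)
d = 587/681 ≈ 0.86197
u(b) = 681/587 (u(b) = 1/(587/681) = 681/587)
1/(W(-200, t(-3)*(26 - 1*10)) + u(-504)) = 1/(7 + 681/587) = 1/(4790/587) = 587/4790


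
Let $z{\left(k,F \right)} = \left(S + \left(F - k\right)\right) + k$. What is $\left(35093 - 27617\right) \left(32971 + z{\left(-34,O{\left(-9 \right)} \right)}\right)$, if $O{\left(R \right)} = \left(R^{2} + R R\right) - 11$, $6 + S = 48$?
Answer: $247934064$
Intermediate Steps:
$S = 42$ ($S = -6 + 48 = 42$)
$O{\left(R \right)} = -11 + 2 R^{2}$ ($O{\left(R \right)} = \left(R^{2} + R^{2}\right) - 11 = 2 R^{2} - 11 = -11 + 2 R^{2}$)
$z{\left(k,F \right)} = 42 + F$ ($z{\left(k,F \right)} = \left(42 + \left(F - k\right)\right) + k = \left(42 + F - k\right) + k = 42 + F$)
$\left(35093 - 27617\right) \left(32971 + z{\left(-34,O{\left(-9 \right)} \right)}\right) = \left(35093 - 27617\right) \left(32971 + \left(42 - \left(11 - 2 \left(-9\right)^{2}\right)\right)\right) = 7476 \left(32971 + \left(42 + \left(-11 + 2 \cdot 81\right)\right)\right) = 7476 \left(32971 + \left(42 + \left(-11 + 162\right)\right)\right) = 7476 \left(32971 + \left(42 + 151\right)\right) = 7476 \left(32971 + 193\right) = 7476 \cdot 33164 = 247934064$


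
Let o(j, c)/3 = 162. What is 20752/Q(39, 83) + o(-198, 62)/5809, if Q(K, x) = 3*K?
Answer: 120605230/679653 ≈ 177.45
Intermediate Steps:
o(j, c) = 486 (o(j, c) = 3*162 = 486)
20752/Q(39, 83) + o(-198, 62)/5809 = 20752/((3*39)) + 486/5809 = 20752/117 + 486*(1/5809) = 20752*(1/117) + 486/5809 = 20752/117 + 486/5809 = 120605230/679653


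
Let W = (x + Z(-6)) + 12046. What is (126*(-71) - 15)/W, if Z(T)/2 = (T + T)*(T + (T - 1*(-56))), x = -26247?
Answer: 8961/15257 ≈ 0.58734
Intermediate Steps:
Z(T) = 4*T*(56 + 2*T) (Z(T) = 2*((T + T)*(T + (T - 1*(-56)))) = 2*((2*T)*(T + (T + 56))) = 2*((2*T)*(T + (56 + T))) = 2*((2*T)*(56 + 2*T)) = 2*(2*T*(56 + 2*T)) = 4*T*(56 + 2*T))
W = -15257 (W = (-26247 + 8*(-6)*(28 - 6)) + 12046 = (-26247 + 8*(-6)*22) + 12046 = (-26247 - 1056) + 12046 = -27303 + 12046 = -15257)
(126*(-71) - 15)/W = (126*(-71) - 15)/(-15257) = (-8946 - 15)*(-1/15257) = -8961*(-1/15257) = 8961/15257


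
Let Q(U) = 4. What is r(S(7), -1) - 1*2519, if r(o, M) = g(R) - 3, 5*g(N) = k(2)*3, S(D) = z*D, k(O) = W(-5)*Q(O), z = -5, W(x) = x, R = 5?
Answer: -2534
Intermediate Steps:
k(O) = -20 (k(O) = -5*4 = -20)
S(D) = -5*D
g(N) = -12 (g(N) = (-20*3)/5 = (⅕)*(-60) = -12)
r(o, M) = -15 (r(o, M) = -12 - 3 = -15)
r(S(7), -1) - 1*2519 = -15 - 1*2519 = -15 - 2519 = -2534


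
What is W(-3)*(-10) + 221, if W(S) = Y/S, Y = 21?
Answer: 291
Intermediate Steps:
W(S) = 21/S
W(-3)*(-10) + 221 = (21/(-3))*(-10) + 221 = (21*(-⅓))*(-10) + 221 = -7*(-10) + 221 = 70 + 221 = 291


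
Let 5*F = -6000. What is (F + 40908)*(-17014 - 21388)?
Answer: -1524866616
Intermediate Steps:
F = -1200 (F = (⅕)*(-6000) = -1200)
(F + 40908)*(-17014 - 21388) = (-1200 + 40908)*(-17014 - 21388) = 39708*(-38402) = -1524866616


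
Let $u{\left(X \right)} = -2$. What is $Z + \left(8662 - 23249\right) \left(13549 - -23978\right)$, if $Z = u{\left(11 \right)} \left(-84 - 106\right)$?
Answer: $-547405969$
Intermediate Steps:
$Z = 380$ ($Z = - 2 \left(-84 - 106\right) = \left(-2\right) \left(-190\right) = 380$)
$Z + \left(8662 - 23249\right) \left(13549 - -23978\right) = 380 + \left(8662 - 23249\right) \left(13549 - -23978\right) = 380 - 14587 \left(13549 + 23978\right) = 380 - 547406349 = -547405969$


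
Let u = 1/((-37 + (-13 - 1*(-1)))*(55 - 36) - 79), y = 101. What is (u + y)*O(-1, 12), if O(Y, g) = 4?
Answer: 204018/505 ≈ 404.00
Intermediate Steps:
u = -1/1010 (u = 1/((-37 + (-13 + 1))*19 - 79) = 1/((-37 - 12)*19 - 79) = 1/(-49*19 - 79) = 1/(-931 - 79) = 1/(-1010) = -1/1010 ≈ -0.00099010)
(u + y)*O(-1, 12) = (-1/1010 + 101)*4 = (102009/1010)*4 = 204018/505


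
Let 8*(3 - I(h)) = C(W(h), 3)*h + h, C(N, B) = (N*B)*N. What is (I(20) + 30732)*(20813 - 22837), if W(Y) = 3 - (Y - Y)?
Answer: -62065960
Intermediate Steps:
W(Y) = 3 (W(Y) = 3 - 1*0 = 3 + 0 = 3)
C(N, B) = B*N² (C(N, B) = (B*N)*N = B*N²)
I(h) = 3 - 7*h/2 (I(h) = 3 - ((3*3²)*h + h)/8 = 3 - ((3*9)*h + h)/8 = 3 - (27*h + h)/8 = 3 - 7*h/2)
(I(20) + 30732)*(20813 - 22837) = ((3 - 7/2*20) + 30732)*(20813 - 22837) = ((3 - 70) + 30732)*(-2024) = (-67 + 30732)*(-2024) = 30665*(-2024) = -62065960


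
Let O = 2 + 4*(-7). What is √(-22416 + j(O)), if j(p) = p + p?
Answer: 2*I*√5617 ≈ 149.89*I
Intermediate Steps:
O = -26 (O = 2 - 28 = -26)
j(p) = 2*p
√(-22416 + j(O)) = √(-22416 + 2*(-26)) = √(-22416 - 52) = √(-22468) = 2*I*√5617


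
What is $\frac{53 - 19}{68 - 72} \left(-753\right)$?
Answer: $\frac{12801}{2} \approx 6400.5$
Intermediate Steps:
$\frac{53 - 19}{68 - 72} \left(-753\right) = \frac{34}{-4} \left(-753\right) = 34 \left(- \frac{1}{4}\right) \left(-753\right) = \left(- \frac{17}{2}\right) \left(-753\right) = \frac{12801}{2}$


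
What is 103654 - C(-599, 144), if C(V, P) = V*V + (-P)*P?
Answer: -234411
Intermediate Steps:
C(V, P) = V² - P²
103654 - C(-599, 144) = 103654 - ((-599)² - 1*144²) = 103654 - (358801 - 1*20736) = 103654 - (358801 - 20736) = 103654 - 1*338065 = 103654 - 338065 = -234411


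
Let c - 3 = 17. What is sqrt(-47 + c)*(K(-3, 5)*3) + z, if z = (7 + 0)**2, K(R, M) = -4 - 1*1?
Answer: 49 - 45*I*sqrt(3) ≈ 49.0 - 77.942*I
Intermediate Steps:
c = 20 (c = 3 + 17 = 20)
K(R, M) = -5 (K(R, M) = -4 - 1 = -5)
z = 49 (z = 7**2 = 49)
sqrt(-47 + c)*(K(-3, 5)*3) + z = sqrt(-47 + 20)*(-5*3) + 49 = sqrt(-27)*(-15) + 49 = (3*I*sqrt(3))*(-15) + 49 = -45*I*sqrt(3) + 49 = 49 - 45*I*sqrt(3)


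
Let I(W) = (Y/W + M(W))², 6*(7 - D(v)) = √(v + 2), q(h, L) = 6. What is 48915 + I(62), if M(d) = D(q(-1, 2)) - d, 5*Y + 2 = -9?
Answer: 44926475189/864900 + 5687*√2/155 ≈ 51996.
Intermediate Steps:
Y = -11/5 (Y = -⅖ + (⅕)*(-9) = -⅖ - 9/5 = -11/5 ≈ -2.2000)
D(v) = 7 - √(2 + v)/6 (D(v) = 7 - √(v + 2)/6 = 7 - √(2 + v)/6)
M(d) = 7 - d - √2/3 (M(d) = (7 - √(2 + 6)/6) - d = (7 - √2/3) - d = 7 - d - √2/3)
I(W) = (7 - W - 11/(5*W) - √2/3)² (I(W) = (-11/(5*W) + (7 - W - √2/3))² = (7 - W - 11/(5*W) - √2/3)²)
48915 + I(62) = 48915 + (1/225)*(33 + 5*62*(-21 + √2 + 3*62))²/62² = 48915 + (1/225)*(1/3844)*(33 + 5*62*(-21 + √2 + 186))² = 48915 + (1/225)*(1/3844)*(33 + 5*62*(165 + √2))² = 48915 + (1/225)*(1/3844)*(33 + (51150 + 310*√2))² = 48915 + (1/225)*(1/3844)*(51183 + 310*√2)² = 48915 + (51183 + 310*√2)²/864900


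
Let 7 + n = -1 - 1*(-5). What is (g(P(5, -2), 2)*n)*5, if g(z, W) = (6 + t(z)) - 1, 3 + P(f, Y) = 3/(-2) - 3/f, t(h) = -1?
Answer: -60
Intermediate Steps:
n = -3 (n = -7 + (-1 - 1*(-5)) = -7 + (-1 + 5) = -7 + 4 = -3)
P(f, Y) = -9/2 - 3/f (P(f, Y) = -3 + (3/(-2) - 3/f) = -3 + (3*(-½) - 3/f) = -3 + (-3/2 - 3/f) = -9/2 - 3/f)
g(z, W) = 4 (g(z, W) = (6 - 1) - 1 = 5 - 1 = 4)
(g(P(5, -2), 2)*n)*5 = (4*(-3))*5 = -12*5 = -60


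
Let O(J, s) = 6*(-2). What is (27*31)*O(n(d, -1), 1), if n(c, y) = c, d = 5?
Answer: -10044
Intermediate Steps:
O(J, s) = -12
(27*31)*O(n(d, -1), 1) = (27*31)*(-12) = 837*(-12) = -10044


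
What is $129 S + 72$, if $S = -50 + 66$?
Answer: $2136$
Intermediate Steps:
$S = 16$
$129 S + 72 = 129 \cdot 16 + 72 = 2064 + 72 = 2136$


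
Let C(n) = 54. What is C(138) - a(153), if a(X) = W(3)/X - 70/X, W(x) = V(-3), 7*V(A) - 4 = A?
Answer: 19441/357 ≈ 54.457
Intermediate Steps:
V(A) = 4/7 + A/7
W(x) = 1/7 (W(x) = 4/7 + (1/7)*(-3) = 4/7 - 3/7 = 1/7)
a(X) = -489/(7*X) (a(X) = 1/(7*X) - 70/X = -489/(7*X))
C(138) - a(153) = 54 - (-489)/(7*153) = 54 - 1*(-163/357) = 54 + 163/357 = 19441/357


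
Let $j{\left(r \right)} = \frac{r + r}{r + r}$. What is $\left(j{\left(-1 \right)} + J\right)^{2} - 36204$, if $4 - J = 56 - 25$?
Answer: $-35528$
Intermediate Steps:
$J = -27$ ($J = 4 - \left(56 - 25\right) = 4 - 31 = -27$)
$j{\left(r \right)} = 1$ ($j{\left(r \right)} = \frac{2 r}{2 r} = 2 r \frac{1}{2 r} = 1$)
$\left(j{\left(-1 \right)} + J\right)^{2} - 36204 = \left(1 - 27\right)^{2} - 36204 = \left(-26\right)^{2} - 36204 = 676 - 36204 = -35528$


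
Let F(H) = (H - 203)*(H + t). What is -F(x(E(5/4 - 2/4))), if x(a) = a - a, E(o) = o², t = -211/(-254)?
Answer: 42833/254 ≈ 168.63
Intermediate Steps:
t = 211/254 (t = -211*(-1/254) = 211/254 ≈ 0.83071)
x(a) = 0
F(H) = (-203 + H)*(211/254 + H) (F(H) = (H - 203)*(H + 211/254) = (-203 + H)*(211/254 + H))
-F(x(E(5/4 - 2/4))) = -(-42833/254 + 0² - 51351/254*0) = -(-42833/254 + 0 + 0) = -1*(-42833/254) = 42833/254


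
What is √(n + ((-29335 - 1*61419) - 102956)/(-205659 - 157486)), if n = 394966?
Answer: 2*√520859315737981/72629 ≈ 628.46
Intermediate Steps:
√(n + ((-29335 - 1*61419) - 102956)/(-205659 - 157486)) = √(394966 + ((-29335 - 1*61419) - 102956)/(-205659 - 157486)) = √(394966 + ((-29335 - 61419) - 102956)/(-363145)) = √(394966 + (-90754 - 102956)*(-1/363145)) = √(394966 - 193710*(-1/363145)) = √(394966 + 38742/72629) = √(28686024356/72629) = 2*√520859315737981/72629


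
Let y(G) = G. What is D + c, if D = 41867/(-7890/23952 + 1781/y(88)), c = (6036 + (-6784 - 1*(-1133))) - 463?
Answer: 885135946/437127 ≈ 2024.9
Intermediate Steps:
c = -78 (c = (6036 + (-6784 + 1133)) - 463 = (6036 - 5651) - 463 = 385 - 463 = -78)
D = 919231852/437127 (D = 41867/(-7890/23952 + 1781/88) = 41867/(-7890*1/23952 + 1781*(1/88)) = 41867/(-1315/3992 + 1781/88) = 41867/(437127/21956) = 41867*(21956/437127) = 919231852/437127 ≈ 2102.9)
D + c = 919231852/437127 - 78 = 885135946/437127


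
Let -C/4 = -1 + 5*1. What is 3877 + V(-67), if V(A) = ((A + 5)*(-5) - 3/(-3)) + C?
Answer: 4172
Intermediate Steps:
C = -16 (C = -4*(-1 + 5*1) = -4*(-1 + 5) = -4*4 = -16)
V(A) = -40 - 5*A (V(A) = ((A + 5)*(-5) - 3/(-3)) - 16 = ((5 + A)*(-5) - 3*(-⅓)) - 16 = ((-25 - 5*A) + 1) - 16 = (-24 - 5*A) - 16 = -40 - 5*A)
3877 + V(-67) = 3877 + (-40 - 5*(-67)) = 3877 + (-40 + 335) = 3877 + 295 = 4172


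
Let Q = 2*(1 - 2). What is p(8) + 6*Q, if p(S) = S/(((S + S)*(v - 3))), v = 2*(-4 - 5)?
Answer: -505/42 ≈ -12.024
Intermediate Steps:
v = -18 (v = 2*(-9) = -18)
p(S) = -1/42 (p(S) = S/(((S + S)*(-18 - 3))) = S/(((2*S)*(-21))) = S/((-42*S)) = S*(-1/(42*S)) = -1/42)
Q = -2 (Q = 2*(-1) = -2)
p(8) + 6*Q = -1/42 + 6*(-2) = -1/42 - 12 = -505/42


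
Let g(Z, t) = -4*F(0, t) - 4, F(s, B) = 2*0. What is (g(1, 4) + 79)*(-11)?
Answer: -825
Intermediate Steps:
F(s, B) = 0
g(Z, t) = -4 (g(Z, t) = -4*0 - 4 = 0 - 4 = -4)
(g(1, 4) + 79)*(-11) = (-4 + 79)*(-11) = 75*(-11) = -825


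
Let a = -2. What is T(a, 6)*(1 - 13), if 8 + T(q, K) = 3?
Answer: 60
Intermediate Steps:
T(q, K) = -5 (T(q, K) = -8 + 3 = -5)
T(a, 6)*(1 - 13) = -5*(1 - 13) = -5*(-12) = 60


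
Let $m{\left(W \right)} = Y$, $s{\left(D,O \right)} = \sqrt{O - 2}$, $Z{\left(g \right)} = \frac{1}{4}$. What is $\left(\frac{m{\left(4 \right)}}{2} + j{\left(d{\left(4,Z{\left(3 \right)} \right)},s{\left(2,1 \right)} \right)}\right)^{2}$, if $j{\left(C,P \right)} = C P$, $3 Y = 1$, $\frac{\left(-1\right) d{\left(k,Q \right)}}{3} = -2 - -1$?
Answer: $- \frac{323}{36} + i \approx -8.9722 + 1.0 i$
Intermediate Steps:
$Z{\left(g \right)} = \frac{1}{4}$
$d{\left(k,Q \right)} = 3$ ($d{\left(k,Q \right)} = - 3 \left(-2 - -1\right) = - 3 \left(-2 + 1\right) = \left(-3\right) \left(-1\right) = 3$)
$Y = \frac{1}{3}$ ($Y = \frac{1}{3} \cdot 1 = \frac{1}{3} \approx 0.33333$)
$s{\left(D,O \right)} = \sqrt{-2 + O}$
$m{\left(W \right)} = \frac{1}{3}$
$\left(\frac{m{\left(4 \right)}}{2} + j{\left(d{\left(4,Z{\left(3 \right)} \right)},s{\left(2,1 \right)} \right)}\right)^{2} = \left(\frac{1}{3 \cdot 2} + 3 \sqrt{-2 + 1}\right)^{2} = \left(\frac{1}{3} \cdot \frac{1}{2} + 3 \sqrt{-1}\right)^{2} = \left(\frac{1}{6} + 3 i\right)^{2}$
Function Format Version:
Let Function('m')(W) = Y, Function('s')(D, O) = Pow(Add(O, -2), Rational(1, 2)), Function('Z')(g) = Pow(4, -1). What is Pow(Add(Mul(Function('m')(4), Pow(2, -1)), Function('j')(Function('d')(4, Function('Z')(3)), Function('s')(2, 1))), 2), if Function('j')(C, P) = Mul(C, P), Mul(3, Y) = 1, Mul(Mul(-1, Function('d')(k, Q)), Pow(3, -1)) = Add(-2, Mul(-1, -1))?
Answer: Add(Rational(-323, 36), I) ≈ Add(-8.9722, Mul(1.0000, I))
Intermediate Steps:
Function('Z')(g) = Rational(1, 4)
Function('d')(k, Q) = 3 (Function('d')(k, Q) = Mul(-3, Add(-2, Mul(-1, -1))) = Mul(-3, Add(-2, 1)) = Mul(-3, -1) = 3)
Y = Rational(1, 3) (Y = Mul(Rational(1, 3), 1) = Rational(1, 3) ≈ 0.33333)
Function('s')(D, O) = Pow(Add(-2, O), Rational(1, 2))
Function('m')(W) = Rational(1, 3)
Pow(Add(Mul(Function('m')(4), Pow(2, -1)), Function('j')(Function('d')(4, Function('Z')(3)), Function('s')(2, 1))), 2) = Pow(Add(Mul(Rational(1, 3), Pow(2, -1)), Mul(3, Pow(Add(-2, 1), Rational(1, 2)))), 2) = Pow(Add(Mul(Rational(1, 3), Rational(1, 2)), Mul(3, Pow(-1, Rational(1, 2)))), 2) = Pow(Add(Rational(1, 6), Mul(3, I)), 2)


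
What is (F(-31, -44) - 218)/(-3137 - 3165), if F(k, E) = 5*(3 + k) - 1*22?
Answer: 190/3151 ≈ 0.060298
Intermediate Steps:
F(k, E) = -7 + 5*k (F(k, E) = (15 + 5*k) - 22 = -7 + 5*k)
(F(-31, -44) - 218)/(-3137 - 3165) = ((-7 + 5*(-31)) - 218)/(-3137 - 3165) = ((-7 - 155) - 218)/(-6302) = (-162 - 218)*(-1/6302) = -380*(-1/6302) = 190/3151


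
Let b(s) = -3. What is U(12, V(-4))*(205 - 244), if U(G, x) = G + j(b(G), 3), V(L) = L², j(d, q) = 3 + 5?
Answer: -780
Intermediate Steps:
j(d, q) = 8
U(G, x) = 8 + G (U(G, x) = G + 8 = 8 + G)
U(12, V(-4))*(205 - 244) = (8 + 12)*(205 - 244) = 20*(-39) = -780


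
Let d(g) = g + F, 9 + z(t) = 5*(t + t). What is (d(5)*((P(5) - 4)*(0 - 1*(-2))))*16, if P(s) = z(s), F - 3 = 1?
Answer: 10656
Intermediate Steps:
z(t) = -9 + 10*t (z(t) = -9 + 5*(t + t) = -9 + 5*(2*t) = -9 + 10*t)
F = 4 (F = 3 + 1 = 4)
P(s) = -9 + 10*s
d(g) = 4 + g (d(g) = g + 4 = 4 + g)
(d(5)*((P(5) - 4)*(0 - 1*(-2))))*16 = ((4 + 5)*(((-9 + 10*5) - 4)*(0 - 1*(-2))))*16 = (9*(((-9 + 50) - 4)*(0 + 2)))*16 = (9*((41 - 4)*2))*16 = (9*(37*2))*16 = (9*74)*16 = 666*16 = 10656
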